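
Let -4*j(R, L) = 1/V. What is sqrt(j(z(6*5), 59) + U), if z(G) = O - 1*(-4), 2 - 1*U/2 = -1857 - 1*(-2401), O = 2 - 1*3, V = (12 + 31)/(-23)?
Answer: 5*I*sqrt(320651)/86 ≈ 32.922*I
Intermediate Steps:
V = -43/23 (V = 43*(-1/23) = -43/23 ≈ -1.8696)
O = -1 (O = 2 - 3 = -1)
U = -1084 (U = 4 - 2*(-1857 - 1*(-2401)) = 4 - 2*(-1857 + 2401) = 4 - 2*544 = 4 - 1088 = -1084)
z(G) = 3 (z(G) = -1 - 1*(-4) = -1 + 4 = 3)
j(R, L) = 23/172 (j(R, L) = -1/(4*(-43/23)) = -1/4*(-23/43) = 23/172)
sqrt(j(z(6*5), 59) + U) = sqrt(23/172 - 1084) = sqrt(-186425/172) = 5*I*sqrt(320651)/86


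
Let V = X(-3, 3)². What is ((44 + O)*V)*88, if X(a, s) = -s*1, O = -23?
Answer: 16632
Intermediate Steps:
X(a, s) = -s
V = 9 (V = (-1*3)² = (-3)² = 9)
((44 + O)*V)*88 = ((44 - 23)*9)*88 = (21*9)*88 = 189*88 = 16632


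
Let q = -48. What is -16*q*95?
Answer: 72960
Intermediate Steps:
-16*q*95 = -16*(-48)*95 = 768*95 = 72960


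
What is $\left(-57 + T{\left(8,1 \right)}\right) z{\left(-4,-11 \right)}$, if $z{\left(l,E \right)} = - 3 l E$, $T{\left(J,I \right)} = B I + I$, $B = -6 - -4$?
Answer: $7656$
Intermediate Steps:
$B = -2$ ($B = -6 + 4 = -2$)
$T{\left(J,I \right)} = - I$ ($T{\left(J,I \right)} = - 2 I + I = - I$)
$z{\left(l,E \right)} = - 3 E l$
$\left(-57 + T{\left(8,1 \right)}\right) z{\left(-4,-11 \right)} = \left(-57 - 1\right) \left(\left(-3\right) \left(-11\right) \left(-4\right)\right) = \left(-57 - 1\right) \left(-132\right) = \left(-58\right) \left(-132\right) = 7656$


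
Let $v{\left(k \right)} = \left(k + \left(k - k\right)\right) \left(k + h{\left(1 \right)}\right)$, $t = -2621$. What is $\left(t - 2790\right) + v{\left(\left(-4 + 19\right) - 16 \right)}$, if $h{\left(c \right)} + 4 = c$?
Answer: $-5407$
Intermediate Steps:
$h{\left(c \right)} = -4 + c$
$v{\left(k \right)} = k \left(-3 + k\right)$ ($v{\left(k \right)} = \left(k + \left(k - k\right)\right) \left(k + \left(-4 + 1\right)\right) = \left(k + 0\right) \left(k - 3\right) = k \left(-3 + k\right)$)
$\left(t - 2790\right) + v{\left(\left(-4 + 19\right) - 16 \right)} = \left(-2621 - 2790\right) + \left(\left(-4 + 19\right) - 16\right) \left(-3 + \left(\left(-4 + 19\right) - 16\right)\right) = -5411 + \left(15 - 16\right) \left(-3 + \left(15 - 16\right)\right) = -5411 - \left(-3 - 1\right) = -5411 - -4 = -5411 + 4 = -5407$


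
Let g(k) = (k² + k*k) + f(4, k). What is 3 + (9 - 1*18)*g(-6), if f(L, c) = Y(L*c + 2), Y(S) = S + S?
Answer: -249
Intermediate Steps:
Y(S) = 2*S
f(L, c) = 4 + 2*L*c (f(L, c) = 2*(L*c + 2) = 2*(2 + L*c) = 4 + 2*L*c)
g(k) = 4 + 2*k² + 8*k (g(k) = (k² + k*k) + (4 + 2*4*k) = (k² + k²) + (4 + 8*k) = 2*k² + (4 + 8*k) = 4 + 2*k² + 8*k)
3 + (9 - 1*18)*g(-6) = 3 + (9 - 1*18)*(4 + 2*(-6)² + 8*(-6)) = 3 + (9 - 18)*(4 + 2*36 - 48) = 3 - 9*(4 + 72 - 48) = 3 - 9*28 = 3 - 252 = -249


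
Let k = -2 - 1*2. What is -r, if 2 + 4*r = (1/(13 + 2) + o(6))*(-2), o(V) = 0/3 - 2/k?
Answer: 47/60 ≈ 0.78333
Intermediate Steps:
k = -4 (k = -2 - 2 = -4)
o(V) = 1/2 (o(V) = 0/3 - 2/(-4) = 0*(1/3) - 2*(-1/4) = 0 + 1/2 = 1/2)
r = -47/60 (r = -1/2 + ((1/(13 + 2) + 1/2)*(-2))/4 = -1/2 + ((1/15 + 1/2)*(-2))/4 = -1/2 + ((17/30)*(-2))/4 = -1/2 + (1/4)*(-17/15) = -1/2 - 17/60 = -47/60 ≈ -0.78333)
-r = -1*(-47/60) = 47/60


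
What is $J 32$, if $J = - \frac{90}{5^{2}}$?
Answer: $- \frac{576}{5} \approx -115.2$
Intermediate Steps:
$J = - \frac{18}{5}$ ($J = - \frac{90}{25} = \left(-90\right) \frac{1}{25} = - \frac{18}{5} \approx -3.6$)
$J 32 = \left(- \frac{18}{5}\right) 32 = - \frac{576}{5}$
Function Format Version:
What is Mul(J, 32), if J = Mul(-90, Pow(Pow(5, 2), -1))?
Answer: Rational(-576, 5) ≈ -115.20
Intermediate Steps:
J = Rational(-18, 5) (J = Mul(-90, Pow(25, -1)) = Mul(-90, Rational(1, 25)) = Rational(-18, 5) ≈ -3.6000)
Mul(J, 32) = Mul(Rational(-18, 5), 32) = Rational(-576, 5)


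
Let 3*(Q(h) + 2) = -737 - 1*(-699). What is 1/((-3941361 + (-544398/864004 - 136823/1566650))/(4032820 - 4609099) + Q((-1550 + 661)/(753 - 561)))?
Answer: -97505820911547675/763210977865467326 ≈ -0.12776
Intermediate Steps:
Q(h) = -44/3 (Q(h) = -2 + (-737 - 1*(-699))/3 = -2 + (-737 + 699)/3 = -2 + (1/3)*(-38) = -2 - 38/3 = -44/3)
1/((-3941361 + (-544398/864004 - 136823/1566650))/(4032820 - 4609099) + Q((-1550 + 661)/(753 - 561))) = 1/((-3941361 + (-544398/864004 - 136823/1566650))/(4032820 - 4609099) - 44/3) = 1/((-3941361 + (-544398*1/864004 - 136823*1/1566650))/(-576279) - 44/3) = 1/((-3941361 + (-272199/432002 - 136823/1566650))*(-1/576279) - 44/3) = 1/((-3941361 - 121387093249/169198983325)*(-1/576279) - 44/3) = 1/(-666874395503898574/169198983325*(-1/576279) - 44/3) = 1/(666874395503898574/97505820911547675 - 44/3) = 1/(-763210977865467326/97505820911547675) = -97505820911547675/763210977865467326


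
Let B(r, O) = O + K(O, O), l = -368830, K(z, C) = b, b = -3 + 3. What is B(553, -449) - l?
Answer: 368381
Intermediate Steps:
b = 0
K(z, C) = 0
B(r, O) = O (B(r, O) = O + 0 = O)
B(553, -449) - l = -449 - 1*(-368830) = -449 + 368830 = 368381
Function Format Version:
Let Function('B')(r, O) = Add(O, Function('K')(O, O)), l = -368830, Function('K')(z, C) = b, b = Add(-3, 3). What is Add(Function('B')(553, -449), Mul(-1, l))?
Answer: 368381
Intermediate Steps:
b = 0
Function('K')(z, C) = 0
Function('B')(r, O) = O (Function('B')(r, O) = Add(O, 0) = O)
Add(Function('B')(553, -449), Mul(-1, l)) = Add(-449, Mul(-1, -368830)) = Add(-449, 368830) = 368381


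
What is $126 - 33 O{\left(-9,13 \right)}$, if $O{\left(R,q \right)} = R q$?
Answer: $3987$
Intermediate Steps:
$126 - 33 O{\left(-9,13 \right)} = 126 - 33 \left(\left(-9\right) 13\right) = 126 - -3861 = 126 + 3861 = 3987$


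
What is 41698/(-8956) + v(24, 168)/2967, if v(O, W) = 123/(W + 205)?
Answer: -7690949955/1651920766 ≈ -4.6558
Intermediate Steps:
v(O, W) = 123/(205 + W)
41698/(-8956) + v(24, 168)/2967 = 41698/(-8956) + (123/(205 + 168))/2967 = 41698*(-1/8956) + (123/373)*(1/2967) = -20849/4478 + (123*(1/373))*(1/2967) = -20849/4478 + (123/373)*(1/2967) = -20849/4478 + 41/368897 = -7690949955/1651920766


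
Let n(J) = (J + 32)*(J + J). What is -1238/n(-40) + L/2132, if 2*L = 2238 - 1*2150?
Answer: -326407/170560 ≈ -1.9137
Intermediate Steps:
n(J) = 2*J*(32 + J) (n(J) = (32 + J)*(2*J) = 2*J*(32 + J))
L = 44 (L = (2238 - 1*2150)/2 = (2238 - 2150)/2 = (½)*88 = 44)
-1238/n(-40) + L/2132 = -1238*(-1/(80*(32 - 40))) + 44/2132 = -1238/(2*(-40)*(-8)) + 44*(1/2132) = -1238/640 + 11/533 = -1238*1/640 + 11/533 = -619/320 + 11/533 = -326407/170560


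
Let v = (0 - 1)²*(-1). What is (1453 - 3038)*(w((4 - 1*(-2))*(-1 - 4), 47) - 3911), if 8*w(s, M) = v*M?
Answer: 49665975/8 ≈ 6.2082e+6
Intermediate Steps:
v = -1 (v = (-1)²*(-1) = 1*(-1) = -1)
w(s, M) = -M/8 (w(s, M) = (-M)/8 = -M/8)
(1453 - 3038)*(w((4 - 1*(-2))*(-1 - 4), 47) - 3911) = (1453 - 3038)*(-⅛*47 - 3911) = -1585*(-47/8 - 3911) = -1585*(-31335/8) = 49665975/8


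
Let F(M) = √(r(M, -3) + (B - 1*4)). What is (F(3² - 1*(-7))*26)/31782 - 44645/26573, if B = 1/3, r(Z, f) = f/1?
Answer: -44645/26573 + 26*I*√15/47673 ≈ -1.6801 + 0.0021123*I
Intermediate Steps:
r(Z, f) = f (r(Z, f) = f*1 = f)
B = ⅓ (B = 1*(⅓) = ⅓ ≈ 0.33333)
F(M) = 2*I*√15/3 (F(M) = √(-3 + (⅓ - 1*4)) = √(-3 + (⅓ - 4)) = √(-3 - 11/3) = √(-20/3) = 2*I*√15/3)
(F(3² - 1*(-7))*26)/31782 - 44645/26573 = ((2*I*√15/3)*26)/31782 - 44645/26573 = (52*I*√15/3)*(1/31782) - 44645*1/26573 = 26*I*√15/47673 - 44645/26573 = -44645/26573 + 26*I*√15/47673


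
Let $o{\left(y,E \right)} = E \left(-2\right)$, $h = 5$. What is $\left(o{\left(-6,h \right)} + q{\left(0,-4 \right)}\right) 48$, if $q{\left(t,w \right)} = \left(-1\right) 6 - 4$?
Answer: $-960$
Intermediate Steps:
$o{\left(y,E \right)} = - 2 E$
$q{\left(t,w \right)} = -10$ ($q{\left(t,w \right)} = -6 - 4 = -10$)
$\left(o{\left(-6,h \right)} + q{\left(0,-4 \right)}\right) 48 = \left(\left(-2\right) 5 - 10\right) 48 = \left(-10 - 10\right) 48 = \left(-20\right) 48 = -960$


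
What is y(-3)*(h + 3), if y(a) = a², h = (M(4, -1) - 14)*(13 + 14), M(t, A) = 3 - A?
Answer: -2403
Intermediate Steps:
h = -270 (h = ((3 - 1*(-1)) - 14)*(13 + 14) = ((3 + 1) - 14)*27 = (4 - 14)*27 = -10*27 = -270)
y(-3)*(h + 3) = (-3)²*(-270 + 3) = 9*(-267) = -2403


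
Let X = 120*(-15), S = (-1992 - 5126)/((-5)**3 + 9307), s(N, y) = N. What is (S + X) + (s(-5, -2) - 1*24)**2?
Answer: -4406328/4591 ≈ -959.78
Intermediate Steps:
S = -3559/4591 (S = -7118/(-125 + 9307) = -7118/9182 = -7118*1/9182 = -3559/4591 ≈ -0.77521)
X = -1800
(S + X) + (s(-5, -2) - 1*24)**2 = (-3559/4591 - 1800) + (-5 - 1*24)**2 = -8267359/4591 + (-5 - 24)**2 = -8267359/4591 + (-29)**2 = -8267359/4591 + 841 = -4406328/4591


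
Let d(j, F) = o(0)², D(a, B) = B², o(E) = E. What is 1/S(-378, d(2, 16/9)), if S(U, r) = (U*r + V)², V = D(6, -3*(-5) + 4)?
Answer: 1/130321 ≈ 7.6734e-6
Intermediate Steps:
V = 361 (V = (-3*(-5) + 4)² = (15 + 4)² = 19² = 361)
d(j, F) = 0 (d(j, F) = 0² = 0)
S(U, r) = (361 + U*r)² (S(U, r) = (U*r + 361)² = (361 + U*r)²)
1/S(-378, d(2, 16/9)) = 1/((361 - 378*0)²) = 1/((361 + 0)²) = 1/(361²) = 1/130321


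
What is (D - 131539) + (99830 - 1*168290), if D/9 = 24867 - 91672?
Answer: -801244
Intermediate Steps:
D = -601245 (D = 9*(24867 - 91672) = 9*(-66805) = -601245)
(D - 131539) + (99830 - 1*168290) = (-601245 - 131539) + (99830 - 1*168290) = -732784 + (99830 - 168290) = -732784 - 68460 = -801244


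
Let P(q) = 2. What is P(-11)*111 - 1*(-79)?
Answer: 301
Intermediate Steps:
P(-11)*111 - 1*(-79) = 2*111 - 1*(-79) = 222 + 79 = 301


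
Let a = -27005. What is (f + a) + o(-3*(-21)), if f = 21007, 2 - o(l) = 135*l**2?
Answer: -541811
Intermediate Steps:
o(l) = 2 - 135*l**2
(f + a) + o(-3*(-21)) = (21007 - 27005) + (2 - 135*(-3*(-21))**2) = -5998 + (2 - 135*63**2) = -5998 + (2 - 135*3969) = -5998 + (2 - 535815) = -5998 - 535813 = -541811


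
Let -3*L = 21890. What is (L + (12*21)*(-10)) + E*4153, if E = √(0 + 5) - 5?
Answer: -91745/3 + 4153*√5 ≈ -21295.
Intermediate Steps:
L = -21890/3 (L = -⅓*21890 = -21890/3 ≈ -7296.7)
E = -5 + √5 (E = √5 - 5 = -5 + √5 ≈ -2.7639)
(L + (12*21)*(-10)) + E*4153 = (-21890/3 + (12*21)*(-10)) + (-5 + √5)*4153 = (-21890/3 + 252*(-10)) + (-20765 + 4153*√5) = (-21890/3 - 2520) + (-20765 + 4153*√5) = -29450/3 + (-20765 + 4153*√5) = -91745/3 + 4153*√5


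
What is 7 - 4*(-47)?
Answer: 195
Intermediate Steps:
7 - 4*(-47) = 7 + 188 = 195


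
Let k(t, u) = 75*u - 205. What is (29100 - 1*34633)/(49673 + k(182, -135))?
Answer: -5533/39343 ≈ -0.14064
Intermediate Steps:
k(t, u) = -205 + 75*u
(29100 - 1*34633)/(49673 + k(182, -135)) = (29100 - 1*34633)/(49673 + (-205 + 75*(-135))) = (29100 - 34633)/(49673 + (-205 - 10125)) = -5533/(49673 - 10330) = -5533/39343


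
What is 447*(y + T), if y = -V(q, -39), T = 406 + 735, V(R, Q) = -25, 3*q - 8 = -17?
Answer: 521202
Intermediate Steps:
q = -3 (q = 8/3 + (1/3)*(-17) = 8/3 - 17/3 = -3)
T = 1141
y = 25 (y = -1*(-25) = 25)
447*(y + T) = 447*(25 + 1141) = 447*1166 = 521202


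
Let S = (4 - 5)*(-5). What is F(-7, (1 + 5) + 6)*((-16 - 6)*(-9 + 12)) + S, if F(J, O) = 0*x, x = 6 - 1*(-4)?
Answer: 5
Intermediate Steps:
x = 10 (x = 6 + 4 = 10)
F(J, O) = 0 (F(J, O) = 0*10 = 0)
S = 5 (S = -1*(-5) = 5)
F(-7, (1 + 5) + 6)*((-16 - 6)*(-9 + 12)) + S = 0*((-16 - 6)*(-9 + 12)) + 5 = 0*(-22*3) + 5 = 0*(-66) + 5 = 0 + 5 = 5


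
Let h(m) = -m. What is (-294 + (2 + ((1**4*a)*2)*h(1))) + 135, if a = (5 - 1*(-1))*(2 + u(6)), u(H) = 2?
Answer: -205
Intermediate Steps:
a = 24 (a = (5 - 1*(-1))*(2 + 2) = (5 + 1)*4 = 6*4 = 24)
(-294 + (2 + ((1**4*a)*2)*h(1))) + 135 = (-294 + (2 + ((1**4*24)*2)*(-1*1))) + 135 = (-294 + (2 + ((1*24)*2)*(-1))) + 135 = (-294 + (2 + (24*2)*(-1))) + 135 = (-294 + (2 + 48*(-1))) + 135 = (-294 + (2 - 48)) + 135 = (-294 - 46) + 135 = -340 + 135 = -205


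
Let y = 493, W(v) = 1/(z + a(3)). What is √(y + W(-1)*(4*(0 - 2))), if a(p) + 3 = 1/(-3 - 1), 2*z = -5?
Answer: √261533/23 ≈ 22.235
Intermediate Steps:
z = -5/2 (z = (½)*(-5) = -5/2 ≈ -2.5000)
a(p) = -13/4 (a(p) = -3 + 1/(-3 - 1) = -3 + 1/(-4) = -3 - ¼ = -13/4)
W(v) = -4/23 (W(v) = 1/(-5/2 - 13/4) = 1/(-23/4) = -4/23)
√(y + W(-1)*(4*(0 - 2))) = √(493 - 16*(0 - 2)/23) = √(493 - 16*(-2)/23) = √(493 - 4/23*(-8)) = √(493 + 32/23) = √(11371/23) = √261533/23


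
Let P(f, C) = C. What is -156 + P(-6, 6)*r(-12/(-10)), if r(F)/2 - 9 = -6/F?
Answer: -108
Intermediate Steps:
r(F) = 18 - 12/F (r(F) = 18 + 2*(-6/F) = 18 - 12/F)
-156 + P(-6, 6)*r(-12/(-10)) = -156 + 6*(18 - 12/((-12/(-10)))) = -156 + 6*(18 - 12/((-12*(-1/10)))) = -156 + 6*(18 - 12/6/5) = -156 + 6*(18 - 12*5/6) = -156 + 6*(18 - 10) = -156 + 6*8 = -156 + 48 = -108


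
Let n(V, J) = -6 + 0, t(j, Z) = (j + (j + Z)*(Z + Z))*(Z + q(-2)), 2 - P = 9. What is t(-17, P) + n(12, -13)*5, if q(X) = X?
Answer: -2901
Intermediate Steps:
P = -7 (P = 2 - 1*9 = 2 - 9 = -7)
t(j, Z) = (-2 + Z)*(j + 2*Z*(Z + j)) (t(j, Z) = (j + (j + Z)*(Z + Z))*(Z - 2) = (j + (Z + j)*(2*Z))*(-2 + Z) = (j + 2*Z*(Z + j))*(-2 + Z) = (-2 + Z)*(j + 2*Z*(Z + j)))
n(V, J) = -6
t(-17, P) + n(12, -13)*5 = (-4*(-7)² - 2*(-17) + 2*(-7)³ - 3*(-7)*(-17) + 2*(-17)*(-7)²) - 6*5 = (-4*49 + 34 + 2*(-343) - 357 + 2*(-17)*49) - 30 = (-196 + 34 - 686 - 357 - 1666) - 30 = -2871 - 30 = -2901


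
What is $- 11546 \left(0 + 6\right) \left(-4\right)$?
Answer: $277104$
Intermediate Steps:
$- 11546 \left(0 + 6\right) \left(-4\right) = - 11546 \cdot 6 \left(-4\right) = \left(-11546\right) \left(-24\right) = 277104$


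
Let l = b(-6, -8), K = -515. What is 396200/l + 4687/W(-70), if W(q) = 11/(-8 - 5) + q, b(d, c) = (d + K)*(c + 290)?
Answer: -1552834097/22552527 ≈ -68.854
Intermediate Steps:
b(d, c) = (-515 + d)*(290 + c) (b(d, c) = (d - 515)*(c + 290) = (-515 + d)*(290 + c))
l = -146922 (l = -149350 - 515*(-8) + 290*(-6) - 8*(-6) = -149350 + 4120 - 1740 + 48 = -146922)
W(q) = -11/13 + q (W(q) = 11/(-13) + q = 11*(-1/13) + q = -11/13 + q)
396200/l + 4687/W(-70) = 396200/(-146922) + 4687/(-11/13 - 70) = 396200*(-1/146922) + 4687/(-921/13) = -198100/73461 + 4687*(-13/921) = -198100/73461 - 60931/921 = -1552834097/22552527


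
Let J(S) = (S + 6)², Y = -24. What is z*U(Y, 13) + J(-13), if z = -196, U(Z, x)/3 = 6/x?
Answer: -2891/13 ≈ -222.38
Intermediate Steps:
U(Z, x) = 18/x (U(Z, x) = 3*(6/x) = 18/x)
J(S) = (6 + S)²
z*U(Y, 13) + J(-13) = -3528/13 + (6 - 13)² = -3528/13 + (-7)² = -196*18/13 + 49 = -3528/13 + 49 = -2891/13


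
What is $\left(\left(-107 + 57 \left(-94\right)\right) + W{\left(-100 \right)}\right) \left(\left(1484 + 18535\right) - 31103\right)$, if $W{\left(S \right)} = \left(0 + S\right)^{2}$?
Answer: $-50265940$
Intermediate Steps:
$W{\left(S \right)} = S^{2}$
$\left(\left(-107 + 57 \left(-94\right)\right) + W{\left(-100 \right)}\right) \left(\left(1484 + 18535\right) - 31103\right) = \left(\left(-107 + 57 \left(-94\right)\right) + \left(-100\right)^{2}\right) \left(\left(1484 + 18535\right) - 31103\right) = \left(\left(-107 - 5358\right) + 10000\right) \left(20019 - 31103\right) = \left(-5465 + 10000\right) \left(-11084\right) = 4535 \left(-11084\right) = -50265940$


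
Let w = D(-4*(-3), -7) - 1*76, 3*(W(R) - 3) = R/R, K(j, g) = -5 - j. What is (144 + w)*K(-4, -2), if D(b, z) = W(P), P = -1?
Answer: -214/3 ≈ -71.333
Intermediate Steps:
W(R) = 10/3 (W(R) = 3 + (R/R)/3 = 3 + (⅓)*1 = 3 + ⅓ = 10/3)
D(b, z) = 10/3
w = -218/3 (w = 10/3 - 1*76 = 10/3 - 76 = -218/3 ≈ -72.667)
(144 + w)*K(-4, -2) = (144 - 218/3)*(-5 - 1*(-4)) = 214*(-5 + 4)/3 = (214/3)*(-1) = -214/3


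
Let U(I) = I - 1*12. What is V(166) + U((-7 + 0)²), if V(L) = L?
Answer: 203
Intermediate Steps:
U(I) = -12 + I (U(I) = I - 12 = -12 + I)
V(166) + U((-7 + 0)²) = 166 + (-12 + (-7 + 0)²) = 166 + (-12 + (-7)²) = 166 + (-12 + 49) = 166 + 37 = 203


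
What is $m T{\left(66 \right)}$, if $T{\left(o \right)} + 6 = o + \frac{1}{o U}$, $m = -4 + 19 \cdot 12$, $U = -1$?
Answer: $\frac{443408}{33} \approx 13437.0$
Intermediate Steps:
$m = 224$ ($m = -4 + 228 = 224$)
$T{\left(o \right)} = -6 + o - \frac{1}{o}$ ($T{\left(o \right)} = -6 + \left(o + \frac{1}{o \left(-1\right)}\right) = -6 + \left(o + \frac{1}{\left(-1\right) o}\right) = -6 + \left(o - \frac{1}{o}\right) = -6 + o - \frac{1}{o}$)
$m T{\left(66 \right)} = 224 \left(-6 + 66 - \frac{1}{66}\right) = 224 \cdot \frac{3959}{66} = \frac{443408}{33}$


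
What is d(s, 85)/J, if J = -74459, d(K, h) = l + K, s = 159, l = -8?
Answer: -151/74459 ≈ -0.0020280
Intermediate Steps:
d(K, h) = -8 + K
d(s, 85)/J = (-8 + 159)/(-74459) = 151*(-1/74459) = -151/74459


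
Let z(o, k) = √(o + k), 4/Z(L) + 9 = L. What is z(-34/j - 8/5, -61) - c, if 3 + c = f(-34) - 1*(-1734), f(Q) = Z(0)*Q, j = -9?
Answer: -15715/9 + I*√13235/15 ≈ -1746.1 + 7.6696*I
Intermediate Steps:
Z(L) = 4/(-9 + L)
z(o, k) = √(k + o)
f(Q) = -4*Q/9 (f(Q) = (4/(-9 + 0))*Q = (4/(-9))*Q = (4*(-⅑))*Q = -4*Q/9)
c = 15715/9 (c = -3 + (-4/9*(-34) - 1*(-1734)) = -3 + (136/9 + 1734) = -3 + 15742/9 = 15715/9 ≈ 1746.1)
z(-34/j - 8/5, -61) - c = √(-61 + (-34/(-9) - 8/5)) - 1*15715/9 = √(-61 + (-34*(-⅑) - 8*⅕)) - 15715/9 = √(-61 + (34/9 - 8/5)) - 15715/9 = √(-61 + 98/45) - 15715/9 = √(-2647/45) - 15715/9 = I*√13235/15 - 15715/9 = -15715/9 + I*√13235/15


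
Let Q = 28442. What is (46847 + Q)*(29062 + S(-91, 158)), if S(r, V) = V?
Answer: 2199944580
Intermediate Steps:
(46847 + Q)*(29062 + S(-91, 158)) = (46847 + 28442)*(29062 + 158) = 75289*29220 = 2199944580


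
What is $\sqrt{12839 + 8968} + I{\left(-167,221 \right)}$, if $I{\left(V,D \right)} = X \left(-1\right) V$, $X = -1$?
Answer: $-167 + 3 \sqrt{2423} \approx -19.328$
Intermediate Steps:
$I{\left(V,D \right)} = V$ ($I{\left(V,D \right)} = \left(-1\right) \left(-1\right) V = 1 V = V$)
$\sqrt{12839 + 8968} + I{\left(-167,221 \right)} = \sqrt{12839 + 8968} - 167 = \sqrt{21807} - 167 = 3 \sqrt{2423} - 167 = -167 + 3 \sqrt{2423}$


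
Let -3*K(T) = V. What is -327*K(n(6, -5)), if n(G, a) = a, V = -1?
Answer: -109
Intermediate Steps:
K(T) = ⅓ (K(T) = -⅓*(-1) = ⅓)
-327*K(n(6, -5)) = -327*⅓ = -109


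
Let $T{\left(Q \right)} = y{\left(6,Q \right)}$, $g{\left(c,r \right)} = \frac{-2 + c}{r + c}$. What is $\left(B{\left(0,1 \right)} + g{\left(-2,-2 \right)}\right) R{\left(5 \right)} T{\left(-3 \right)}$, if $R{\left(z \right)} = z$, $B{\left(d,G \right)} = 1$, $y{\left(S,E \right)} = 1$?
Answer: $10$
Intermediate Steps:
$g{\left(c,r \right)} = \frac{-2 + c}{c + r}$
$T{\left(Q \right)} = 1$
$\left(B{\left(0,1 \right)} + g{\left(-2,-2 \right)}\right) R{\left(5 \right)} T{\left(-3 \right)} = \left(1 + \frac{-2 - 2}{-2 - 2}\right) 5 \cdot 1 = \left(1 + \frac{1}{-4} \left(-4\right)\right) 5 \cdot 1 = \left(1 - -1\right) 5 \cdot 1 = \left(1 + 1\right) 5 \cdot 1 = 2 \cdot 5 \cdot 1 = 10 \cdot 1 = 10$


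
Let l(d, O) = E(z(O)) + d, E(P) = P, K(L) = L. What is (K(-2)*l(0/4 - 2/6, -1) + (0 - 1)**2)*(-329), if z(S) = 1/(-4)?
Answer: -4277/6 ≈ -712.83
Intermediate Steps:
z(S) = -1/4
l(d, O) = -1/4 + d
(K(-2)*l(0/4 - 2/6, -1) + (0 - 1)**2)*(-329) = (-2*(-1/4 + (0/4 - 2/6)) + (0 - 1)**2)*(-329) = (-2*(-1/4 + (0*(1/4) - 2*1/6)) + (-1)**2)*(-329) = (-2*(-1/4 + (0 - 1/3)) + 1)*(-329) = (-2*(-1/4 - 1/3) + 1)*(-329) = (-2*(-7/12) + 1)*(-329) = (7/6 + 1)*(-329) = (13/6)*(-329) = -4277/6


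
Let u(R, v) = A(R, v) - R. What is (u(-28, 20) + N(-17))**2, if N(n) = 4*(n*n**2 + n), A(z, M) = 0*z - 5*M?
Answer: 391723264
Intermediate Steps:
A(z, M) = -5*M (A(z, M) = 0 - 5*M = -5*M)
u(R, v) = -R - 5*v (u(R, v) = -5*v - R = -R - 5*v)
N(n) = 4*n + 4*n**3 (N(n) = 4*(n**3 + n) = 4*(n + n**3) = 4*n + 4*n**3)
(u(-28, 20) + N(-17))**2 = ((-1*(-28) - 5*20) + 4*(-17)*(1 + (-17)**2))**2 = ((28 - 100) + 4*(-17)*(1 + 289))**2 = (-72 + 4*(-17)*290)**2 = (-72 - 19720)**2 = (-19792)**2 = 391723264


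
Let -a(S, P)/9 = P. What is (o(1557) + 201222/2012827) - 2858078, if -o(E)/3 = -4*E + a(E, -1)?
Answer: -5715263051945/2012827 ≈ -2.8394e+6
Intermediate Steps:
a(S, P) = -9*P
o(E) = -27 + 12*E (o(E) = -3*(-4*E - 9*(-1)) = -3*(-4*E + 9) = -3*(9 - 4*E) = -27 + 12*E)
(o(1557) + 201222/2012827) - 2858078 = ((-27 + 12*1557) + 201222/2012827) - 2858078 = ((-27 + 18684) + 201222*(1/2012827)) - 2858078 = (18657 + 201222/2012827) - 2858078 = 37553514561/2012827 - 2858078 = -5715263051945/2012827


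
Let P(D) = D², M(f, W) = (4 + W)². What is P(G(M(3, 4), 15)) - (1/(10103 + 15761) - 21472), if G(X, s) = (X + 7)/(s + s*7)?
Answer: 999649550153/46555200 ≈ 21472.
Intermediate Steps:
G(X, s) = (7 + X)/(8*s) (G(X, s) = (7 + X)/(s + 7*s) = (7 + X)/((8*s)) = (7 + X)*(1/(8*s)) = (7 + X)/(8*s))
P(G(M(3, 4), 15)) - (1/(10103 + 15761) - 21472) = ((⅛)*(7 + (4 + 4)²)/15)² - (1/(10103 + 15761) - 21472) = ((⅛)*(1/15)*(7 + 8²))² - (1/25864 - 21472) = ((⅛)*(1/15)*(7 + 64))² - (1/25864 - 21472) = ((⅛)*(1/15)*71)² - 1*(-555351807/25864) = (71/120)² + 555351807/25864 = 5041/14400 + 555351807/25864 = 999649550153/46555200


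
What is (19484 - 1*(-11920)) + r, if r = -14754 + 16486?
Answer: 33136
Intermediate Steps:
r = 1732
(19484 - 1*(-11920)) + r = (19484 - 1*(-11920)) + 1732 = (19484 + 11920) + 1732 = 31404 + 1732 = 33136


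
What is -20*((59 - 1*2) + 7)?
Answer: -1280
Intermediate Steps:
-20*((59 - 1*2) + 7) = -20*((59 - 2) + 7) = -20*(57 + 7) = -20*64 = -1280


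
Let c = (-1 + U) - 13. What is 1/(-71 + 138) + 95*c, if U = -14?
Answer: -178219/67 ≈ -2660.0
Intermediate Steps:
c = -28 (c = (-1 - 14) - 13 = -15 - 13 = -28)
1/(-71 + 138) + 95*c = 1/(-71 + 138) + 95*(-28) = 1/67 - 2660 = -178219/67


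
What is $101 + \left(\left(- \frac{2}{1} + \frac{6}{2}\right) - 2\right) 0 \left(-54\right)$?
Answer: $101$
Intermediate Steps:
$101 + \left(\left(- \frac{2}{1} + \frac{6}{2}\right) - 2\right) 0 \left(-54\right) = 101 + \left(\left(\left(-2\right) 1 + 6 \cdot \frac{1}{2}\right) - 2\right) 0 \left(-54\right) = 101 + \left(\left(-2 + 3\right) - 2\right) 0 \left(-54\right) = 101 + \left(1 - 2\right) 0 \left(-54\right) = 101 + \left(-1\right) 0 \left(-54\right) = 101 + 0 \left(-54\right) = 101 + 0 = 101$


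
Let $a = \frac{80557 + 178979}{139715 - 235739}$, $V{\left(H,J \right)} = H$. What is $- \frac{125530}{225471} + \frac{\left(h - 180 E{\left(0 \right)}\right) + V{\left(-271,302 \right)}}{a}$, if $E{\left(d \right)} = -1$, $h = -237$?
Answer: $\frac{147267212534}{1219121697} \approx 120.8$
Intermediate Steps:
$a = - \frac{10814}{4001}$ ($a = \frac{259536}{-96024} = 259536 \left(- \frac{1}{96024}\right) = - \frac{10814}{4001} \approx -2.7028$)
$- \frac{125530}{225471} + \frac{\left(h - 180 E{\left(0 \right)}\right) + V{\left(-271,302 \right)}}{a} = - \frac{125530}{225471} + \frac{\left(-237 - -180\right) - 271}{- \frac{10814}{4001}} = \left(-125530\right) \frac{1}{225471} + \left(\left(-237 + 180\right) - 271\right) \left(- \frac{4001}{10814}\right) = - \frac{125530}{225471} + \left(-57 - 271\right) \left(- \frac{4001}{10814}\right) = - \frac{125530}{225471} - - \frac{656164}{5407} = - \frac{125530}{225471} + \frac{656164}{5407} = \frac{147267212534}{1219121697}$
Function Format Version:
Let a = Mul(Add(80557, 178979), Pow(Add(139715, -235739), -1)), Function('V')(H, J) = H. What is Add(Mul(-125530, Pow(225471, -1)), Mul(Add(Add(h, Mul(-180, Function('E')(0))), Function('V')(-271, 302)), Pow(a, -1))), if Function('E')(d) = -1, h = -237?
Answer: Rational(147267212534, 1219121697) ≈ 120.80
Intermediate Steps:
a = Rational(-10814, 4001) (a = Mul(259536, Pow(-96024, -1)) = Mul(259536, Rational(-1, 96024)) = Rational(-10814, 4001) ≈ -2.7028)
Add(Mul(-125530, Pow(225471, -1)), Mul(Add(Add(h, Mul(-180, Function('E')(0))), Function('V')(-271, 302)), Pow(a, -1))) = Add(Mul(-125530, Pow(225471, -1)), Mul(Add(Add(-237, Mul(-180, -1)), -271), Pow(Rational(-10814, 4001), -1))) = Add(Mul(-125530, Rational(1, 225471)), Mul(Add(Add(-237, 180), -271), Rational(-4001, 10814))) = Add(Rational(-125530, 225471), Mul(Add(-57, -271), Rational(-4001, 10814))) = Add(Rational(-125530, 225471), Mul(-328, Rational(-4001, 10814))) = Add(Rational(-125530, 225471), Rational(656164, 5407)) = Rational(147267212534, 1219121697)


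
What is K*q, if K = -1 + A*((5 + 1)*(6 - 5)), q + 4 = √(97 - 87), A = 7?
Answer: -164 + 41*√10 ≈ -34.347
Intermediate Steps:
q = -4 + √10 (q = -4 + √(97 - 87) = -4 + √10 ≈ -0.83772)
K = 41 (K = -1 + 7*((5 + 1)*(6 - 5)) = -1 + 7*(6*1) = -1 + 7*6 = -1 + 42 = 41)
K*q = 41*(-4 + √10) = -164 + 41*√10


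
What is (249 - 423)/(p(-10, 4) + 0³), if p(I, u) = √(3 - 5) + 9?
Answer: -1566/83 + 174*I*√2/83 ≈ -18.867 + 2.9647*I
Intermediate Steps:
p(I, u) = 9 + I*√2 (p(I, u) = √(-2) + 9 = I*√2 + 9 = 9 + I*√2)
(249 - 423)/(p(-10, 4) + 0³) = (249 - 423)/((9 + I*√2) + 0³) = -174/((9 + I*√2) + 0) = -174/(9 + I*√2)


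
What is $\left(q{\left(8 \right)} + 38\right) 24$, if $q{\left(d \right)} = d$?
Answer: $1104$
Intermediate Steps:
$\left(q{\left(8 \right)} + 38\right) 24 = \left(8 + 38\right) 24 = 46 \cdot 24 = 1104$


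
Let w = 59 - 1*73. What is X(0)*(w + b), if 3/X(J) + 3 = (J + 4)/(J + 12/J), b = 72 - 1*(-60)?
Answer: -118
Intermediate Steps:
b = 132 (b = 72 + 60 = 132)
w = -14 (w = 59 - 73 = -14)
X(J) = 3/(-3 + (4 + J)/(J + 12/J)) (X(J) = 3/(-3 + (J + 4)/(J + 12/J)) = 3/(-3 + (4 + J)/(J + 12/J)))
X(0)*(w + b) = (3*(-12 - 1*0²)/(2*(18 + 0² - 2*0)))*(-14 + 132) = (3*(-12 - 1*0)/(2*(18 + 0 + 0)))*118 = ((3/2)*(-12 + 0)/18)*118 = ((3/2)*(1/18)*(-12))*118 = -1*118 = -118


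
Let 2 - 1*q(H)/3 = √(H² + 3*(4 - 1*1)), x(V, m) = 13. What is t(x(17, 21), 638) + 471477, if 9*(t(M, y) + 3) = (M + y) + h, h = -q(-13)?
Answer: 1414637/3 + √178/3 ≈ 4.7155e+5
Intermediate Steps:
q(H) = 6 - 3*√(9 + H²) (q(H) = 6 - 3*√(H² + 3*(4 - 1*1)) = 6 - 3*√(H² + 3*(4 - 1)) = 6 - 3*√(H² + 3*3) = 6 - 3*√(H² + 9) = 6 - 3*√(9 + H²))
h = -6 + 3*√178 (h = -(6 - 3*√(9 + (-13)²)) = -(6 - 3*√(9 + 169)) = -(6 - 3*√178) = -6 + 3*√178 ≈ 34.025)
t(M, y) = -11/3 + √178/3 + M/9 + y/9 (t(M, y) = -3 + ((M + y) + (-6 + 3*√178))/9 = -3 + (-6 + M + y + 3*√178)/9 = -3 + (-⅔ + √178/3 + M/9 + y/9) = -11/3 + √178/3 + M/9 + y/9)
t(x(17, 21), 638) + 471477 = (-11/3 + √178/3 + (⅑)*13 + (⅑)*638) + 471477 = (-11/3 + √178/3 + 13/9 + 638/9) + 471477 = (206/3 + √178/3) + 471477 = 1414637/3 + √178/3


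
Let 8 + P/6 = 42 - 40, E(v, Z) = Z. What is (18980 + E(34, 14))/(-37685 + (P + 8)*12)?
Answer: -18994/38021 ≈ -0.49957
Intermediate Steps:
P = -36 (P = -48 + 6*(42 - 40) = -48 + 6*2 = -48 + 12 = -36)
(18980 + E(34, 14))/(-37685 + (P + 8)*12) = (18980 + 14)/(-37685 + (-36 + 8)*12) = 18994/(-37685 - 28*12) = 18994/(-37685 - 336) = 18994/(-38021) = 18994*(-1/38021) = -18994/38021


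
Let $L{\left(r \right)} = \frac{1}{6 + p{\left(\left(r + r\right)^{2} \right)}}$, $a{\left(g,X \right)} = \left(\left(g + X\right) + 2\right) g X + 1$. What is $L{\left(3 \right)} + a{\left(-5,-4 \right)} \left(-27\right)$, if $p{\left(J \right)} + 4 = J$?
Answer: $\frac{142615}{38} \approx 3753.0$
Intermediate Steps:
$p{\left(J \right)} = -4 + J$
$a{\left(g,X \right)} = 1 + X g \left(2 + X + g\right)$ ($a{\left(g,X \right)} = \left(\left(X + g\right) + 2\right) g X + 1 = \left(2 + X + g\right) g X + 1 = g \left(2 + X + g\right) X + 1 = X g \left(2 + X + g\right) + 1 = 1 + X g \left(2 + X + g\right)$)
$L{\left(r \right)} = \frac{1}{2 + 4 r^{2}}$ ($L{\left(r \right)} = \frac{1}{6 + \left(-4 + \left(r + r\right)^{2}\right)} = \frac{1}{6 + \left(-4 + \left(2 r\right)^{2}\right)} = \frac{1}{6 + \left(-4 + 4 r^{2}\right)} = \frac{1}{2 + 4 r^{2}}$)
$L{\left(3 \right)} + a{\left(-5,-4 \right)} \left(-27\right) = \frac{1}{2 \left(1 + 2 \cdot 3^{2}\right)} + \left(1 - 4 \left(-5\right)^{2} - 5 \left(-4\right)^{2} + 2 \left(-4\right) \left(-5\right)\right) \left(-27\right) = \frac{1}{2 \left(1 + 2 \cdot 9\right)} + \left(1 - 100 - 80 + 40\right) \left(-27\right) = \frac{1}{2 \left(1 + 18\right)} + \left(1 - 100 - 80 + 40\right) \left(-27\right) = \frac{1}{2 \cdot 19} - -3753 = \frac{1}{2} \cdot \frac{1}{19} + 3753 = \frac{1}{38} + 3753 = \frac{142615}{38}$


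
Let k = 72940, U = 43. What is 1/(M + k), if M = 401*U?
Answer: 1/90183 ≈ 1.1089e-5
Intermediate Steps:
M = 17243 (M = 401*43 = 17243)
1/(M + k) = 1/(17243 + 72940) = 1/90183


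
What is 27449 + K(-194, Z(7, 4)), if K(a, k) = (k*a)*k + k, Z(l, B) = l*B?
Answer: -124619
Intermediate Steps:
Z(l, B) = B*l
K(a, k) = k + a*k² (K(a, k) = (a*k)*k + k = a*k² + k = k + a*k²)
27449 + K(-194, Z(7, 4)) = 27449 + (4*7)*(1 - 776*7) = 27449 + 28*(1 - 194*28) = 27449 + 28*(1 - 5432) = 27449 + 28*(-5431) = 27449 - 152068 = -124619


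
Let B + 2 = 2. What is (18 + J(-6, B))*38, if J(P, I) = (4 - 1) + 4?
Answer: 950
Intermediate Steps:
B = 0 (B = -2 + 2 = 0)
J(P, I) = 7 (J(P, I) = 3 + 4 = 7)
(18 + J(-6, B))*38 = (18 + 7)*38 = 25*38 = 950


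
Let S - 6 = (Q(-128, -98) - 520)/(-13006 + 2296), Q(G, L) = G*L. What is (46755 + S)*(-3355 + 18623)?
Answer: 424788235036/595 ≈ 7.1393e+8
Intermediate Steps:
S = 2902/595 (S = 6 + (-128*(-98) - 520)/(-13006 + 2296) = 6 + (12544 - 520)/(-10710) = 6 + 12024*(-1/10710) = 6 - 668/595 = 2902/595 ≈ 4.8773)
(46755 + S)*(-3355 + 18623) = (46755 + 2902/595)*(-3355 + 18623) = (27822127/595)*15268 = 424788235036/595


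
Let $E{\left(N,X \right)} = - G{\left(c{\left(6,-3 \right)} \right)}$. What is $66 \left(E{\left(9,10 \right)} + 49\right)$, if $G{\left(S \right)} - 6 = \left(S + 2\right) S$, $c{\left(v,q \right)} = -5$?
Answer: $1848$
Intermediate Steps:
$G{\left(S \right)} = 6 + S \left(2 + S\right)$ ($G{\left(S \right)} = 6 + \left(S + 2\right) S = 6 + \left(2 + S\right) S = 6 + S \left(2 + S\right)$)
$E{\left(N,X \right)} = -21$ ($E{\left(N,X \right)} = - (6 + \left(-5\right)^{2} + 2 \left(-5\right)) = - (6 + 25 - 10) = \left(-1\right) 21 = -21$)
$66 \left(E{\left(9,10 \right)} + 49\right) = 66 \left(-21 + 49\right) = 66 \cdot 28 = 1848$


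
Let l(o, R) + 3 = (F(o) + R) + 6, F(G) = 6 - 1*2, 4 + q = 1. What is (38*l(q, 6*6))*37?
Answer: 60458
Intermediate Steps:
q = -3 (q = -4 + 1 = -3)
F(G) = 4 (F(G) = 6 - 2 = 4)
l(o, R) = 7 + R (l(o, R) = -3 + ((4 + R) + 6) = -3 + (10 + R) = 7 + R)
(38*l(q, 6*6))*37 = (38*(7 + 6*6))*37 = (38*(7 + 36))*37 = (38*43)*37 = 1634*37 = 60458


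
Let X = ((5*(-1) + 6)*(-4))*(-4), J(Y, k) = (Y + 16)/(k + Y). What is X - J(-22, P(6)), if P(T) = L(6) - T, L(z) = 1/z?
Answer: 2636/167 ≈ 15.784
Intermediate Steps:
L(z) = 1/z
P(T) = 1/6 - T
J(Y, k) = (16 + Y)/(Y + k)
X = 16 (X = ((-5 + 6)*(-4))*(-4) = (1*(-4))*(-4) = -4*(-4) = 16)
X - J(-22, P(6)) = 16 - (16 - 22)/(-22 + (1/6 - 1*6)) = 16 - (-6)/(-22 + (1/6 - 6)) = 16 - (-6)/(-22 - 35/6) = 16 - (-6)/(-167/6) = 16 - (-6)*(-6)/167 = 16 - 1*36/167 = 16 - 36/167 = 2636/167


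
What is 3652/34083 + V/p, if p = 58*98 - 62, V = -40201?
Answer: -449879713/63871542 ≈ -7.0435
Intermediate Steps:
p = 5622 (p = 5684 - 62 = 5622)
3652/34083 + V/p = 3652/34083 - 40201/5622 = -449879713/63871542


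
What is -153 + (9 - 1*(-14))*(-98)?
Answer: -2407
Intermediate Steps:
-153 + (9 - 1*(-14))*(-98) = -153 + (9 + 14)*(-98) = -153 + 23*(-98) = -153 - 2254 = -2407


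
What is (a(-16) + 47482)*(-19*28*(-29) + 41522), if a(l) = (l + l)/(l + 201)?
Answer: 100051331820/37 ≈ 2.7041e+9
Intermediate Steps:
a(l) = 2*l/(201 + l) (a(l) = (2*l)/(201 + l) = 2*l/(201 + l))
(a(-16) + 47482)*(-19*28*(-29) + 41522) = (2*(-16)/(201 - 16) + 47482)*(-19*28*(-29) + 41522) = (2*(-16)/185 + 47482)*(-532*(-29) + 41522) = (2*(-16)*(1/185) + 47482)*(15428 + 41522) = (-32/185 + 47482)*56950 = (8784138/185)*56950 = 100051331820/37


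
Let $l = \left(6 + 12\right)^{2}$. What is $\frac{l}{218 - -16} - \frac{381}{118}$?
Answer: $- \frac{2829}{1534} \approx -1.8442$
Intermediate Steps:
$l = 324$ ($l = 18^{2} = 324$)
$\frac{l}{218 - -16} - \frac{381}{118} = \frac{324}{218 - -16} - \frac{381}{118} = \frac{324}{218 + 16} - \frac{381}{118} = \frac{324}{234} - \frac{381}{118} = 324 \cdot \frac{1}{234} - \frac{381}{118} = \frac{18}{13} - \frac{381}{118} = - \frac{2829}{1534}$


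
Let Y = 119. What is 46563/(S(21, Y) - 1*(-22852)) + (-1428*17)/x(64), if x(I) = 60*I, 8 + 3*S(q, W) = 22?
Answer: -9401663/2194240 ≈ -4.2847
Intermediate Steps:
S(q, W) = 14/3 (S(q, W) = -8/3 + (1/3)*22 = -8/3 + 22/3 = 14/3)
46563/(S(21, Y) - 1*(-22852)) + (-1428*17)/x(64) = 46563/(14/3 - 1*(-22852)) + (-1428*17)/((60*64)) = 46563/(14/3 + 22852) - 24276/3840 = 46563/(68570/3) - 24276*1/3840 = 46563*(3/68570) - 2023/320 = 139689/68570 - 2023/320 = -9401663/2194240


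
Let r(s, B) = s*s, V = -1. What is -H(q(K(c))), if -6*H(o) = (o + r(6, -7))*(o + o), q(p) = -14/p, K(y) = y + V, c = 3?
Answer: -203/3 ≈ -67.667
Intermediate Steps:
r(s, B) = s²
K(y) = -1 + y (K(y) = y - 1 = -1 + y)
H(o) = -o*(36 + o)/3 (H(o) = -(o + 6²)*(o + o)/6 = -(o + 36)*2*o/6 = -(36 + o)*2*o/6 = -o*(36 + o)/3)
-H(q(K(c))) = -(-1)*(-14/(-1 + 3))*(36 - 14/(-1 + 3))/3 = -(-1)*(-14/2)*(36 - 14/2)/3 = -(-1)*(-14*½)*(36 - 14*½)/3 = -(-1)*(-7)*(36 - 7)/3 = -(-1)*(-7)*29/3 = -1*203/3 = -203/3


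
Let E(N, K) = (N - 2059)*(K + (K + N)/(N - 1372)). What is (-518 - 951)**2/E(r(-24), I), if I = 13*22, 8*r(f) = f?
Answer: -2967196375/810297954 ≈ -3.6619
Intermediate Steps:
r(f) = f/8
I = 286
E(N, K) = (-2059 + N)*(K + (K + N)/(-1372 + N))
(-518 - 951)**2/E(r(-24), I) = (-518 - 951)**2/(((((1/8)*(-24))**2 - 2059*(-24)/8 + 2822889*286 + 286*((1/8)*(-24))**2 - 3430*286*(1/8)*(-24))/(-1372 + (1/8)*(-24)))) = (-1469)**2/((((-3)**2 - 2059*(-3) + 807346254 + 286*(-3)**2 - 3430*286*(-3))/(-1372 - 3))) = 2157961/(((9 + 6177 + 807346254 + 286*9 + 2942940)/(-1375))) = 2157961/((-(9 + 6177 + 807346254 + 2574 + 2942940)/1375)) = 2157961/((-1/1375*810297954)) = 2157961/(-810297954/1375) = 2157961*(-1375/810297954) = -2967196375/810297954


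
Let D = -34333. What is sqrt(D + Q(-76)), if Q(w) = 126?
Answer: I*sqrt(34207) ≈ 184.95*I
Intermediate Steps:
sqrt(D + Q(-76)) = sqrt(-34333 + 126) = sqrt(-34207) = I*sqrt(34207)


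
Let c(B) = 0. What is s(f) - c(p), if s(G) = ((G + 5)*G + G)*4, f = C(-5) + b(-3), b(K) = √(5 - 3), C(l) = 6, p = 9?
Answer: 296 + 72*√2 ≈ 397.82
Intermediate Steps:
b(K) = √2
f = 6 + √2 ≈ 7.4142
s(G) = 4*G + 4*G*(5 + G) (s(G) = ((5 + G)*G + G)*4 = (G*(5 + G) + G)*4 = (G + G*(5 + G))*4 = 4*G + 4*G*(5 + G))
s(f) - c(p) = 4*(6 + √2)*(6 + (6 + √2)) - 1*0 = 4*(6 + √2)*(12 + √2) + 0 = 4*(6 + √2)*(12 + √2)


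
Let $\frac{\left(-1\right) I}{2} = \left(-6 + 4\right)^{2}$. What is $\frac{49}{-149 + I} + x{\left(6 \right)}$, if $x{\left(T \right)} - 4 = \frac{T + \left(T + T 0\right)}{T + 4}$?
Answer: $\frac{3837}{785} \approx 4.8879$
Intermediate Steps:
$x{\left(T \right)} = 4 + \frac{2 T}{4 + T}$ ($x{\left(T \right)} = 4 + \frac{T + \left(T + T 0\right)}{T + 4} = 4 + \frac{T + \left(T + 0\right)}{4 + T} = 4 + \frac{T + T}{4 + T} = 4 + \frac{2 T}{4 + T}$)
$I = -8$ ($I = - 2 \left(-6 + 4\right)^{2} = - 2 \left(-2\right)^{2} = \left(-2\right) 4 = -8$)
$\frac{49}{-149 + I} + x{\left(6 \right)} = \frac{49}{-149 - 8} + \frac{2 \left(8 + 3 \cdot 6\right)}{4 + 6} = \frac{49}{-157} + \frac{2 \left(8 + 18\right)}{10} = 49 \left(- \frac{1}{157}\right) + 2 \cdot \frac{1}{10} \cdot 26 = - \frac{49}{157} + \frac{26}{5} = \frac{3837}{785}$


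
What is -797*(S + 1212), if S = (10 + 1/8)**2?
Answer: -67050813/64 ≈ -1.0477e+6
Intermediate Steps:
S = 6561/64 (S = (10 + 1/8)**2 = (81/8)**2 = 6561/64 ≈ 102.52)
-797*(S + 1212) = -797*(6561/64 + 1212) = -797*84129/64 = -67050813/64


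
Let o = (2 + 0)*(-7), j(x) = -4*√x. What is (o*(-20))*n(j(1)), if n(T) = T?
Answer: -1120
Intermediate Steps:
o = -14 (o = 2*(-7) = -14)
(o*(-20))*n(j(1)) = (-14*(-20))*(-4*√1) = 280*(-4*1) = 280*(-4) = -1120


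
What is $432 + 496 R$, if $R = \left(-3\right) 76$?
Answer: $-112656$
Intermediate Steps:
$R = -228$
$432 + 496 R = 432 + 496 \left(-228\right) = 432 - 113088 = -112656$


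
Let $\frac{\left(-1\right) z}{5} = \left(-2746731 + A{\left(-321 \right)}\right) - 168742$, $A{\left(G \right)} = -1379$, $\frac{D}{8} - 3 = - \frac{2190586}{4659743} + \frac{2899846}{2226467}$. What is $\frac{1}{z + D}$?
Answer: $\frac{10374764017981}{151308573953373289932} \approx 6.8567 \cdot 10^{-8}$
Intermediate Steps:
$D = \frac{318076493710872}{10374764017981}$ ($D = 24 + 8 \left(- \frac{2190586}{4659743} + \frac{2899846}{2226467}\right) = 24 + 8 \cdot \frac{8635269659916}{10374764017981} = 24 + \frac{69082157279328}{10374764017981} = \frac{318076493710872}{10374764017981} \approx 30.659$)
$z = 14584260$ ($z = - 5 \left(\left(-2746731 - 1379\right) - 168742\right) = - 5 \left(-2748110 - 168742\right) = \left(-5\right) \left(-2916852\right) = 14584260$)
$\frac{1}{z + D} = \frac{1}{14584260 + \frac{318076493710872}{10374764017981}} = \frac{1}{\frac{151308573953373289932}{10374764017981}} = \frac{10374764017981}{151308573953373289932}$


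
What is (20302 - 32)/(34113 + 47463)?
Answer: 10135/40788 ≈ 0.24848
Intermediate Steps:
(20302 - 32)/(34113 + 47463) = 20270/81576 = 20270*(1/81576) = 10135/40788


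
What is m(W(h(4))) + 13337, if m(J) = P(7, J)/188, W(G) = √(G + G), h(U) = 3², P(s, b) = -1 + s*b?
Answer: 2507355/188 + 21*√2/188 ≈ 13337.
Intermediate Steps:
P(s, b) = -1 + b*s
h(U) = 9
W(G) = √2*√G (W(G) = √(2*G) = √2*√G)
m(J) = -1/188 + 7*J/188 (m(J) = (-1 + J*7)/188 = (-1 + 7*J)*(1/188) = -1/188 + 7*J/188)
m(W(h(4))) + 13337 = (-1/188 + 7*(√2*√9)/188) + 13337 = (-1/188 + 7*(√2*3)/188) + 13337 = (-1/188 + 7*(3*√2)/188) + 13337 = (-1/188 + 21*√2/188) + 13337 = 2507355/188 + 21*√2/188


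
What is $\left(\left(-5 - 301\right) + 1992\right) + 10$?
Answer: $1696$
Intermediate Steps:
$\left(\left(-5 - 301\right) + 1992\right) + 10 = \left(-306 + 1992\right) + 10 = 1686 + 10 = 1696$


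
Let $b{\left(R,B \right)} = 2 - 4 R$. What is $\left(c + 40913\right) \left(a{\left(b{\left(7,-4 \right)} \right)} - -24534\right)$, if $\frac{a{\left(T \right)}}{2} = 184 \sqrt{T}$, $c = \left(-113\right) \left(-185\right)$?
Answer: $1516642812 + 22749024 i \sqrt{26} \approx 1.5166 \cdot 10^{9} + 1.16 \cdot 10^{8} i$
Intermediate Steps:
$c = 20905$
$a{\left(T \right)} = 368 \sqrt{T}$ ($a{\left(T \right)} = 2 \cdot 184 \sqrt{T} = 368 \sqrt{T}$)
$\left(c + 40913\right) \left(a{\left(b{\left(7,-4 \right)} \right)} - -24534\right) = \left(20905 + 40913\right) \left(368 \sqrt{2 - 28} - -24534\right) = 61818 \left(368 \sqrt{2 - 28} + 24534\right) = 61818 \left(368 \sqrt{-26} + 24534\right) = 61818 \left(368 i \sqrt{26} + 24534\right) = 61818 \left(24534 + 368 i \sqrt{26}\right) = 1516642812 + 22749024 i \sqrt{26}$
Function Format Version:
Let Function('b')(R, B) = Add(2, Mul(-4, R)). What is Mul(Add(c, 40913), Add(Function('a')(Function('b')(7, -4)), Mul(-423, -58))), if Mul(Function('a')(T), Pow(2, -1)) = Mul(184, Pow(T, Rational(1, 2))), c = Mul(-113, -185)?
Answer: Add(1516642812, Mul(22749024, I, Pow(26, Rational(1, 2)))) ≈ Add(1.5166e+9, Mul(1.1600e+8, I))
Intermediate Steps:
c = 20905
Function('a')(T) = Mul(368, Pow(T, Rational(1, 2))) (Function('a')(T) = Mul(2, Mul(184, Pow(T, Rational(1, 2)))) = Mul(368, Pow(T, Rational(1, 2))))
Mul(Add(c, 40913), Add(Function('a')(Function('b')(7, -4)), Mul(-423, -58))) = Mul(Add(20905, 40913), Add(Mul(368, Pow(Add(2, Mul(-4, 7)), Rational(1, 2))), Mul(-423, -58))) = Mul(61818, Add(Mul(368, Pow(Add(2, -28), Rational(1, 2))), 24534)) = Mul(61818, Add(Mul(368, Pow(-26, Rational(1, 2))), 24534)) = Mul(61818, Add(Mul(368, Mul(I, Pow(26, Rational(1, 2)))), 24534)) = Mul(61818, Add(Mul(368, I, Pow(26, Rational(1, 2))), 24534)) = Mul(61818, Add(24534, Mul(368, I, Pow(26, Rational(1, 2))))) = Add(1516642812, Mul(22749024, I, Pow(26, Rational(1, 2))))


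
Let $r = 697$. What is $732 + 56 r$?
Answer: $39764$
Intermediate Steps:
$732 + 56 r = 732 + 56 \cdot 697 = 732 + 39032 = 39764$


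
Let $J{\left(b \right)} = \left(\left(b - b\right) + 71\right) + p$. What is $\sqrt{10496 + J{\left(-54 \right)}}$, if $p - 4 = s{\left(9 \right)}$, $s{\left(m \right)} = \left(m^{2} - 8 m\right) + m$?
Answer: $\sqrt{10589} \approx 102.9$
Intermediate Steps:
$s{\left(m \right)} = m^{2} - 7 m$
$p = 22$ ($p = 4 + 9 \left(-7 + 9\right) = 4 + 9 \cdot 2 = 4 + 18 = 22$)
$J{\left(b \right)} = 93$ ($J{\left(b \right)} = \left(\left(b - b\right) + 71\right) + 22 = \left(0 + 71\right) + 22 = 71 + 22 = 93$)
$\sqrt{10496 + J{\left(-54 \right)}} = \sqrt{10496 + 93} = \sqrt{10589}$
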